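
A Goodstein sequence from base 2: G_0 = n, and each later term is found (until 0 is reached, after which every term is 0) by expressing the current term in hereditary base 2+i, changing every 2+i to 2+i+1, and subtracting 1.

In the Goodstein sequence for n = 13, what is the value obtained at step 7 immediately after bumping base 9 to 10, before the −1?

[0] 13 ≡ 2^(2 + 1) + 2^2 + 1 (base 2). Lift 3: 109. −1: 108.
[1] 108 ≡ 3^(3 + 1) + 3^3 (base 3). Lift 4: 1280. −1: 1279.
[2] 1279 ≡ 4^(4 + 1) + 3·4^3 + 3·4^2 + 3·4 + 3 (base 4). Lift 5: 16093. −1: 16092.
[3] 16092 ≡ 5^(5 + 1) + 3·5^3 + 3·5^2 + 3·5 + 2 (base 5). Lift 6: 280712. −1: 280711.
[4] 280711 ≡ 6^(6 + 1) + 3·6^3 + 3·6^2 + 3·6 + 1 (base 6). Lift 7: 5765999. −1: 5765998.
[5] 5765998 ≡ 7^(7 + 1) + 3·7^3 + 3·7^2 + 3·7 (base 7). Lift 8: 134219480. −1: 134219479.
[6] 134219479 ≡ 8^(8 + 1) + 3·8^3 + 3·8^2 + 2·8 + 7 (base 8). Lift 9: 3486786856. −1: 3486786855.

100000003326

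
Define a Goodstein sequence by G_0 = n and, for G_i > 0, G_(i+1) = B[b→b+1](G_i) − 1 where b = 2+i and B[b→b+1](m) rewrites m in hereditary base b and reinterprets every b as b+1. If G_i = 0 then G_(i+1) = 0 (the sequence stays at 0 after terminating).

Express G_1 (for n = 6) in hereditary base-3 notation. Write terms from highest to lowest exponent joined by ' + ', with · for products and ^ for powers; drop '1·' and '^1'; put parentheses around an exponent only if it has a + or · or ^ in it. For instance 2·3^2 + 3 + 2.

3^3 + 2

G_0=6  [base 2] 2^2 + 2  →[2↦3]→  3^3 + 3 = 30  −1 ⇒ G_1=29
G_1=29  [base 3] 3^3 + 2  →[3↦4]→  4^4 + 2 = 258  −1 ⇒ G_2=257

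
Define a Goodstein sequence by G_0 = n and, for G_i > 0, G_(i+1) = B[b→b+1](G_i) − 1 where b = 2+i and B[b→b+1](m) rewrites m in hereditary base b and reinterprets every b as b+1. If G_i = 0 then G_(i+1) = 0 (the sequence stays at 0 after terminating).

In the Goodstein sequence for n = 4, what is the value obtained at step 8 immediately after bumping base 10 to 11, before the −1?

base 2: 4 = 2^2; at 3: 3^3 = 27; next = 26
base 3: 26 = 2·3^2 + 2·3 + 2; at 4: 2·4^2 + 2·4 + 2 = 42; next = 41
base 4: 41 = 2·4^2 + 2·4 + 1; at 5: 2·5^2 + 2·5 + 1 = 61; next = 60
base 5: 60 = 2·5^2 + 2·5; at 6: 2·6^2 + 2·6 = 84; next = 83
base 6: 83 = 2·6^2 + 6 + 5; at 7: 2·7^2 + 7 + 5 = 110; next = 109
base 7: 109 = 2·7^2 + 7 + 4; at 8: 2·8^2 + 8 + 4 = 140; next = 139
base 8: 139 = 2·8^2 + 8 + 3; at 9: 2·9^2 + 9 + 3 = 174; next = 173
base 9: 173 = 2·9^2 + 9 + 2; at 10: 2·10^2 + 10 + 2 = 212; next = 211

254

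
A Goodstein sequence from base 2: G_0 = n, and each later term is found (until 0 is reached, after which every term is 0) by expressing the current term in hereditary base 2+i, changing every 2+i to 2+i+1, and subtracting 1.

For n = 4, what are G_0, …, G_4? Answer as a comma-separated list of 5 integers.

4 —HB2→ 2^2 —bump→ 3^3 = 27 —(−1)→ 26
26 —HB3→ 2·3^2 + 2·3 + 2 —bump→ 2·4^2 + 2·4 + 2 = 42 —(−1)→ 41
41 —HB4→ 2·4^2 + 2·4 + 1 —bump→ 2·5^2 + 2·5 + 1 = 61 —(−1)→ 60
60 —HB5→ 2·5^2 + 2·5 —bump→ 2·6^2 + 2·6 = 84 —(−1)→ 83

4, 26, 41, 60, 83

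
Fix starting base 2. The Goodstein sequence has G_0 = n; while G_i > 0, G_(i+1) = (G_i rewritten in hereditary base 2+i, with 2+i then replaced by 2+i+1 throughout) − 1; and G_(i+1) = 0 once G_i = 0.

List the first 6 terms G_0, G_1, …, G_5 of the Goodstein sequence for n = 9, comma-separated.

step 0: 9 = 2^(2 + 1) + 1; sub 3 for 2: 3^(3 + 1) + 1; = 82; G_1 = 82−1 = 81
step 1: 81 = 3^(3 + 1); sub 4 for 3: 4^(4 + 1); = 1024; G_2 = 1024−1 = 1023
step 2: 1023 = 3·4^4 + 3·4^3 + 3·4^2 + 3·4 + 3; sub 5 for 4: 3·5^5 + 3·5^3 + 3·5^2 + 3·5 + 3; = 9843; G_3 = 9843−1 = 9842
step 3: 9842 = 3·5^5 + 3·5^3 + 3·5^2 + 3·5 + 2; sub 6 for 5: 3·6^6 + 3·6^3 + 3·6^2 + 3·6 + 2; = 140744; G_4 = 140744−1 = 140743
step 4: 140743 = 3·6^6 + 3·6^3 + 3·6^2 + 3·6 + 1; sub 7 for 6: 3·7^7 + 3·7^3 + 3·7^2 + 3·7 + 1; = 2471827; G_5 = 2471827−1 = 2471826

9, 81, 1023, 9842, 140743, 2471826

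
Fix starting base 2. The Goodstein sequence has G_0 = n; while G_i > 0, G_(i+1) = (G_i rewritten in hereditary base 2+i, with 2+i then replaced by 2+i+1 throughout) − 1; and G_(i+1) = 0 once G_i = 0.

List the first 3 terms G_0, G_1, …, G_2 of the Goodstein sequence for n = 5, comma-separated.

5, 27, 255

base 2: 5 = 2^2 + 1; at 3: 3^3 + 1 = 28; next = 27
base 3: 27 = 3^3; at 4: 4^4 = 256; next = 255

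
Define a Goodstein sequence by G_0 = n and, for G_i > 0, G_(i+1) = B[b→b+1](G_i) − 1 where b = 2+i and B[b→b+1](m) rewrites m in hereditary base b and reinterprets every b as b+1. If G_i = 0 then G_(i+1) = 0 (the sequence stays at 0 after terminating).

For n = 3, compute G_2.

3

i=0: 3 = 2 + 1 (b=2); 2→3: 3 + 1 = 4; 4−1 = 3
i=1: 3 = 3 (b=3); 3→4: 4 = 4; 4−1 = 3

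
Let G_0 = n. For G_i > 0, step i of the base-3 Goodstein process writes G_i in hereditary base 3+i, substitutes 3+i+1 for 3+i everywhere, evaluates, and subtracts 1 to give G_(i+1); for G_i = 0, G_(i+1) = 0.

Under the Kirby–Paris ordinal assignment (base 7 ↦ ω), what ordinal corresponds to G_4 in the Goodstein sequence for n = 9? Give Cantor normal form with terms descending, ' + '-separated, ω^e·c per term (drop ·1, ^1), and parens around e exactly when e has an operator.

ω·3

i=0: 9 = 3^2 (b=3); 3→4: 4^2 = 16; 16−1 = 15
i=1: 15 = 3·4 + 3 (b=4); 4→5: 3·5 + 3 = 18; 18−1 = 17
i=2: 17 = 3·5 + 2 (b=5); 5→6: 3·6 + 2 = 20; 20−1 = 19
i=3: 19 = 3·6 + 1 (b=6); 6→7: 3·7 + 1 = 22; 22−1 = 21
i=4: 21 = 3·7 (b=7); 7→8: 3·8 = 24; 24−1 = 23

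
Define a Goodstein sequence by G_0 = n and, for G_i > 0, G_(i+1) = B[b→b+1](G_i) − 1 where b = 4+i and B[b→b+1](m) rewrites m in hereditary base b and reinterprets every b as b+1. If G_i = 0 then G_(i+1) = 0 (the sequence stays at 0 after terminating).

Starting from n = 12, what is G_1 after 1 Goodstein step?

base 4: 12 = 3·4; at 5: 3·5 = 15; next = 14
base 5: 14 = 2·5 + 4; at 6: 2·6 + 4 = 16; next = 15

14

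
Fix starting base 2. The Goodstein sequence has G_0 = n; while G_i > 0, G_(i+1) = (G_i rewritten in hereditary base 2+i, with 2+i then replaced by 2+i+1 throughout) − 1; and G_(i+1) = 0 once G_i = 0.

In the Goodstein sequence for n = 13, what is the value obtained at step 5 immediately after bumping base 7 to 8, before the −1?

134219480

G_0 = 13. HB_2(13) = 2^(2 + 1) + 2^2 + 1. Bump = 109. G_1 = 108.
G_1 = 108. HB_3(108) = 3^(3 + 1) + 3^3. Bump = 1280. G_2 = 1279.
G_2 = 1279. HB_4(1279) = 4^(4 + 1) + 3·4^3 + 3·4^2 + 3·4 + 3. Bump = 16093. G_3 = 16092.
G_3 = 16092. HB_5(16092) = 5^(5 + 1) + 3·5^3 + 3·5^2 + 3·5 + 2. Bump = 280712. G_4 = 280711.
G_4 = 280711. HB_6(280711) = 6^(6 + 1) + 3·6^3 + 3·6^2 + 3·6 + 1. Bump = 5765999. G_5 = 5765998.
G_5 = 5765998. HB_7(5765998) = 7^(7 + 1) + 3·7^3 + 3·7^2 + 3·7. Bump = 134219480. G_6 = 134219479.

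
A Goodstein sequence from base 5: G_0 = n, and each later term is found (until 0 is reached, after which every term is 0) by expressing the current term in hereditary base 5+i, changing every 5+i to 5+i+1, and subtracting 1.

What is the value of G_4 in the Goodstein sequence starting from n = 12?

base 5: 12 = 2·5 + 2; at 6: 2·6 + 2 = 14; next = 13
base 6: 13 = 2·6 + 1; at 7: 2·7 + 1 = 15; next = 14
base 7: 14 = 2·7; at 8: 2·8 = 16; next = 15
base 8: 15 = 8 + 7; at 9: 9 + 7 = 16; next = 15
base 9: 15 = 9 + 6; at 10: 10 + 6 = 16; next = 15

15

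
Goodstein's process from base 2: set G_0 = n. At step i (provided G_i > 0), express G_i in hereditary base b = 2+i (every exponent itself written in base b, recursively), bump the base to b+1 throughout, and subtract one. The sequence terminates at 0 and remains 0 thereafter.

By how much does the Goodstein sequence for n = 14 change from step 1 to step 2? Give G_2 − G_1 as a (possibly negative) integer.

[0] 14 ≡ 2^(2 + 1) + 2^2 + 2 (base 2). Lift 3: 111. −1: 110.
[1] 110 ≡ 3^(3 + 1) + 3^3 + 2 (base 3). Lift 4: 1282. −1: 1281.

1171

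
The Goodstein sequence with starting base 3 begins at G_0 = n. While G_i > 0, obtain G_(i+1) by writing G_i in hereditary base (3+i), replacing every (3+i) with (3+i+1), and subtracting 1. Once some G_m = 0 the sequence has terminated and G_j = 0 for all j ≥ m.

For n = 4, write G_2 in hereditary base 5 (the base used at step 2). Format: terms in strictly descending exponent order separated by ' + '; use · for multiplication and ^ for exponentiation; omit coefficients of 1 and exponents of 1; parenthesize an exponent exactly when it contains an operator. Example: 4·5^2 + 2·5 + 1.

base 3: 4 = 3 + 1; at 4: 4 + 1 = 5; next = 4
base 4: 4 = 4; at 5: 5 = 5; next = 4
base 5: 4 = 4; at 6: 4 = 4; next = 3

4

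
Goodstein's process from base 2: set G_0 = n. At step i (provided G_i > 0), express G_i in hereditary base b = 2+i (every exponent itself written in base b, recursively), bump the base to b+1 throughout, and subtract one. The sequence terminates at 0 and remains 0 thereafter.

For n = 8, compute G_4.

93395

base 2: 8 = 2^(2 + 1); at 3: 3^(3 + 1) = 81; next = 80
base 3: 80 = 2·3^3 + 2·3^2 + 2·3 + 2; at 4: 2·4^4 + 2·4^2 + 2·4 + 2 = 554; next = 553
base 4: 553 = 2·4^4 + 2·4^2 + 2·4 + 1; at 5: 2·5^5 + 2·5^2 + 2·5 + 1 = 6311; next = 6310
base 5: 6310 = 2·5^5 + 2·5^2 + 2·5; at 6: 2·6^6 + 2·6^2 + 2·6 = 93396; next = 93395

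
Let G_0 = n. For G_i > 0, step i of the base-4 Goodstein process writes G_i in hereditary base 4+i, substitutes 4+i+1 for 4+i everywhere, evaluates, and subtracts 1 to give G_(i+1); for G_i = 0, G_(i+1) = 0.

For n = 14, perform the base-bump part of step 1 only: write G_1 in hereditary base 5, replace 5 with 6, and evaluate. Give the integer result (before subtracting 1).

14 —HB4→ 3·4 + 2 —bump→ 3·5 + 2 = 17 —(−1)→ 16
16 —HB5→ 3·5 + 1 —bump→ 3·6 + 1 = 19 —(−1)→ 18

19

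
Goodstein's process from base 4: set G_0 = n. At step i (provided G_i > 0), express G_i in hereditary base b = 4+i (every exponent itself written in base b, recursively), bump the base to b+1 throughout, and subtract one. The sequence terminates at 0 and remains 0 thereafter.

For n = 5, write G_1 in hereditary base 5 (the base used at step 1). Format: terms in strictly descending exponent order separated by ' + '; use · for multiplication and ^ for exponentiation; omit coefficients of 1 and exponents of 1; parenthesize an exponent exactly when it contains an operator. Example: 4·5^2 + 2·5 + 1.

5 —HB4→ 4 + 1 —bump→ 5 + 1 = 6 —(−1)→ 5
5 —HB5→ 5 —bump→ 6 = 6 —(−1)→ 5

5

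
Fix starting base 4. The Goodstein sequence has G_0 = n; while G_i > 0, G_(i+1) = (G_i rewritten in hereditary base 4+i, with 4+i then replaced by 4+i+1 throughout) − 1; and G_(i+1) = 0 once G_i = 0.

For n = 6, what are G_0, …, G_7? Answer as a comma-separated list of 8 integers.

6, 6, 6, 6, 5, 4, 3, 2

i=0: 6 = 4 + 2 (b=4); 4→5: 5 + 2 = 7; 7−1 = 6
i=1: 6 = 5 + 1 (b=5); 5→6: 6 + 1 = 7; 7−1 = 6
i=2: 6 = 6 (b=6); 6→7: 7 = 7; 7−1 = 6
i=3: 6 = 6 (b=7); 7→8: 6 = 6; 6−1 = 5
i=4: 5 = 5 (b=8); 8→9: 5 = 5; 5−1 = 4
i=5: 4 = 4 (b=9); 9→10: 4 = 4; 4−1 = 3
i=6: 3 = 3 (b=10); 10→11: 3 = 3; 3−1 = 2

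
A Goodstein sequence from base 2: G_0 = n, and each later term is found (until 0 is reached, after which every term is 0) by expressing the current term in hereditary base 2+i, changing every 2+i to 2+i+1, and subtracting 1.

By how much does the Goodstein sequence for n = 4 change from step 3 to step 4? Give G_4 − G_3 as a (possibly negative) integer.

i=0: 4 = 2^2 (b=2); 2→3: 3^3 = 27; 27−1 = 26
i=1: 26 = 2·3^2 + 2·3 + 2 (b=3); 3→4: 2·4^2 + 2·4 + 2 = 42; 42−1 = 41
i=2: 41 = 2·4^2 + 2·4 + 1 (b=4); 4→5: 2·5^2 + 2·5 + 1 = 61; 61−1 = 60
i=3: 60 = 2·5^2 + 2·5 (b=5); 5→6: 2·6^2 + 2·6 = 84; 84−1 = 83

23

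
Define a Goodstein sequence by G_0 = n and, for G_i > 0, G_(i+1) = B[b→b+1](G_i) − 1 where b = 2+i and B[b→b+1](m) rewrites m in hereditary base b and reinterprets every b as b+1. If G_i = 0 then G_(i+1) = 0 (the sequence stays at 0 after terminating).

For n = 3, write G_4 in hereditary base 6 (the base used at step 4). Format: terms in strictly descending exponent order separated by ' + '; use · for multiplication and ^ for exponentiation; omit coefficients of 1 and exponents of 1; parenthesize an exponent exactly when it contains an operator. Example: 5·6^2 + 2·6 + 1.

1

[0] 3 ≡ 2 + 1 (base 2). Lift 3: 4. −1: 3.
[1] 3 ≡ 3 (base 3). Lift 4: 4. −1: 3.
[2] 3 ≡ 3 (base 4). Lift 5: 3. −1: 2.
[3] 2 ≡ 2 (base 5). Lift 6: 2. −1: 1.
[4] 1 ≡ 1 (base 6). Lift 7: 1. −1: 0.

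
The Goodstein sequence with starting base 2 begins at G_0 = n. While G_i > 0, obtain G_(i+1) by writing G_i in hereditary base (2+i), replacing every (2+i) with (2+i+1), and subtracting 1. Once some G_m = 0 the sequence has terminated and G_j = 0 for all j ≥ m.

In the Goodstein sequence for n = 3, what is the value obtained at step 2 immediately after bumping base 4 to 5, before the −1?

step 0: 3 = 2 + 1; sub 3 for 2: 3 + 1; = 4; G_1 = 4−1 = 3
step 1: 3 = 3; sub 4 for 3: 4; = 4; G_2 = 4−1 = 3
step 2: 3 = 3; sub 5 for 4: 3; = 3; G_3 = 3−1 = 2

3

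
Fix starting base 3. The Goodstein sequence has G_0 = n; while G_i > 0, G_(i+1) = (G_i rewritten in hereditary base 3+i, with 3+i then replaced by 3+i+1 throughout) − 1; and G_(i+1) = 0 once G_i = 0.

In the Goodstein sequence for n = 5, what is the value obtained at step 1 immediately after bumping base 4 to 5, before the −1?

G_0=5  [base 3] 3 + 2  →[3↦4]→  4 + 2 = 6  −1 ⇒ G_1=5
G_1=5  [base 4] 4 + 1  →[4↦5]→  5 + 1 = 6  −1 ⇒ G_2=5

6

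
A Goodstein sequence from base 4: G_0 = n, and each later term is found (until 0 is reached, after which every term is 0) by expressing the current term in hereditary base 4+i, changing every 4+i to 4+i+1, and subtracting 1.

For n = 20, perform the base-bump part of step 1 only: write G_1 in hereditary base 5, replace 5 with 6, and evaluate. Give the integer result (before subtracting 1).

40

20 —HB4→ 4^2 + 4 —bump→ 5^2 + 5 = 30 —(−1)→ 29
29 —HB5→ 5^2 + 4 —bump→ 6^2 + 4 = 40 —(−1)→ 39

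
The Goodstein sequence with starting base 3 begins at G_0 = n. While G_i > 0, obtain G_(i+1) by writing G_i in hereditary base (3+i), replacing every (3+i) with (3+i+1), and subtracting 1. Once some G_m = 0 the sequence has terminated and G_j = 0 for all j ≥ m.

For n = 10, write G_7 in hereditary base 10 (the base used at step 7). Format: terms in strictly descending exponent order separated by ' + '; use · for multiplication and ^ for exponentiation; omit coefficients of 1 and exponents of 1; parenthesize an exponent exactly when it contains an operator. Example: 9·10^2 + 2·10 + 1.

base 3: 10 = 3^2 + 1; at 4: 4^2 + 1 = 17; next = 16
base 4: 16 = 4^2; at 5: 5^2 = 25; next = 24
base 5: 24 = 4·5 + 4; at 6: 4·6 + 4 = 28; next = 27
base 6: 27 = 4·6 + 3; at 7: 4·7 + 3 = 31; next = 30
base 7: 30 = 4·7 + 2; at 8: 4·8 + 2 = 34; next = 33
base 8: 33 = 4·8 + 1; at 9: 4·9 + 1 = 37; next = 36
base 9: 36 = 4·9; at 10: 4·10 = 40; next = 39

3·10 + 9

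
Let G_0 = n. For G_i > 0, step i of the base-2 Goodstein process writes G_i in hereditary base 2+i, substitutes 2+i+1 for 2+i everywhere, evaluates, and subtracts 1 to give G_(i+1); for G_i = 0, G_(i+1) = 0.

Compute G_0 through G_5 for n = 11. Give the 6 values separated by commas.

11, 84, 1027, 15627, 279937, 5764801

base 2: 11 = 2^(2 + 1) + 2 + 1; at 3: 3^(3 + 1) + 3 + 1 = 85; next = 84
base 3: 84 = 3^(3 + 1) + 3; at 4: 4^(4 + 1) + 4 = 1028; next = 1027
base 4: 1027 = 4^(4 + 1) + 3; at 5: 5^(5 + 1) + 3 = 15628; next = 15627
base 5: 15627 = 5^(5 + 1) + 2; at 6: 6^(6 + 1) + 2 = 279938; next = 279937
base 6: 279937 = 6^(6 + 1) + 1; at 7: 7^(7 + 1) + 1 = 5764802; next = 5764801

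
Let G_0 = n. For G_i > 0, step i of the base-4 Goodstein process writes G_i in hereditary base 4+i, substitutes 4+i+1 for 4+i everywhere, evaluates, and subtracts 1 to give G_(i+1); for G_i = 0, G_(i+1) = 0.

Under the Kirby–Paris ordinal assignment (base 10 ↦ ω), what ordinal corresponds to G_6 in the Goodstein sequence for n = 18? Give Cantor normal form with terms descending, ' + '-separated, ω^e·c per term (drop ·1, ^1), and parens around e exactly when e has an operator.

base 4: 18 = 4^2 + 2; at 5: 5^2 + 2 = 27; next = 26
base 5: 26 = 5^2 + 1; at 6: 6^2 + 1 = 37; next = 36
base 6: 36 = 6^2; at 7: 7^2 = 49; next = 48
base 7: 48 = 6·7 + 6; at 8: 6·8 + 6 = 54; next = 53
base 8: 53 = 6·8 + 5; at 9: 6·9 + 5 = 59; next = 58
base 9: 58 = 6·9 + 4; at 10: 6·10 + 4 = 64; next = 63
base 10: 63 = 6·10 + 3; at 11: 6·11 + 3 = 69; next = 68

ω·6 + 3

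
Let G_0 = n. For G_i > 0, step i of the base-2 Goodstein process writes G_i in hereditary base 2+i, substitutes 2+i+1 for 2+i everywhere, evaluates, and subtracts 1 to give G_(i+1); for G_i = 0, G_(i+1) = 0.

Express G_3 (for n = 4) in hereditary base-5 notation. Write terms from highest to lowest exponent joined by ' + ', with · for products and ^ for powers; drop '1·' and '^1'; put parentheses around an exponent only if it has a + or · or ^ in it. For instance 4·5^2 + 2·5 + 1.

2·5^2 + 2·5

base 2: 4 = 2^2; at 3: 3^3 = 27; next = 26
base 3: 26 = 2·3^2 + 2·3 + 2; at 4: 2·4^2 + 2·4 + 2 = 42; next = 41
base 4: 41 = 2·4^2 + 2·4 + 1; at 5: 2·5^2 + 2·5 + 1 = 61; next = 60
base 5: 60 = 2·5^2 + 2·5; at 6: 2·6^2 + 2·6 = 84; next = 83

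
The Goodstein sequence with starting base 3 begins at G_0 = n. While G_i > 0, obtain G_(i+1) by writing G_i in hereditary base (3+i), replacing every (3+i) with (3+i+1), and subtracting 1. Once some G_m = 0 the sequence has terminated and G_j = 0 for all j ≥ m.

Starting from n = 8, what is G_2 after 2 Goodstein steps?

G_0=8  [base 3] 2·3 + 2  →[3↦4]→  2·4 + 2 = 10  −1 ⇒ G_1=9
G_1=9  [base 4] 2·4 + 1  →[4↦5]→  2·5 + 1 = 11  −1 ⇒ G_2=10
G_2=10  [base 5] 2·5  →[5↦6]→  2·6 = 12  −1 ⇒ G_3=11

10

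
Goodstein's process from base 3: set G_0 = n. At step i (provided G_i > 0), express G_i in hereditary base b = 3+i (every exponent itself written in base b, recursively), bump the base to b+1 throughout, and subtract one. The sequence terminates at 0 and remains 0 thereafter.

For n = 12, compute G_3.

37

step 0: 12 = 3^2 + 3; sub 4 for 3: 4^2 + 4; = 20; G_1 = 20−1 = 19
step 1: 19 = 4^2 + 3; sub 5 for 4: 5^2 + 3; = 28; G_2 = 28−1 = 27
step 2: 27 = 5^2 + 2; sub 6 for 5: 6^2 + 2; = 38; G_3 = 38−1 = 37
step 3: 37 = 6^2 + 1; sub 7 for 6: 7^2 + 1; = 50; G_4 = 50−1 = 49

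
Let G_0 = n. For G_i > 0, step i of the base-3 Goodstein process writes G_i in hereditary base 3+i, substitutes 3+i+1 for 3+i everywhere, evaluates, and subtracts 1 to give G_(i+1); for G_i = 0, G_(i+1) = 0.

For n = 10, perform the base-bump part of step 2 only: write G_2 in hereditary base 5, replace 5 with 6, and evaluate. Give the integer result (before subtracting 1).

28

(0) 10|_3 = 3^2 + 1 ↦ 4^2 + 1|_4 = 17 ⇒ 16
(1) 16|_4 = 4^2 ↦ 5^2|_5 = 25 ⇒ 24
(2) 24|_5 = 4·5 + 4 ↦ 4·6 + 4|_6 = 28 ⇒ 27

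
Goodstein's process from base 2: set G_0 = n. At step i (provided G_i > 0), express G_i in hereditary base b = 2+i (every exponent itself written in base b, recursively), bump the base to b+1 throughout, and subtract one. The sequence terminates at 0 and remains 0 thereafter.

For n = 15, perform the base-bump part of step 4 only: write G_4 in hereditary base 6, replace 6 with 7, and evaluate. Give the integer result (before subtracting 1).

15 —HB2→ 2^(2 + 1) + 2^2 + 2 + 1 —bump→ 3^(3 + 1) + 3^3 + 3 + 1 = 112 —(−1)→ 111
111 —HB3→ 3^(3 + 1) + 3^3 + 3 —bump→ 4^(4 + 1) + 4^4 + 4 = 1284 —(−1)→ 1283
1283 —HB4→ 4^(4 + 1) + 4^4 + 3 —bump→ 5^(5 + 1) + 5^5 + 3 = 18753 —(−1)→ 18752
18752 —HB5→ 5^(5 + 1) + 5^5 + 2 —bump→ 6^(6 + 1) + 6^6 + 2 = 326594 —(−1)→ 326593
326593 —HB6→ 6^(6 + 1) + 6^6 + 1 —bump→ 7^(7 + 1) + 7^7 + 1 = 6588345 —(−1)→ 6588344

6588345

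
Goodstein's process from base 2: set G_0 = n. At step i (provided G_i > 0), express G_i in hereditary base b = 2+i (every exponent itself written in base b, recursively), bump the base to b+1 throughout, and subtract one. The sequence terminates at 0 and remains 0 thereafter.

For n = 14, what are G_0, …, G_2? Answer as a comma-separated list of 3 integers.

14, 110, 1281

14 —HB2→ 2^(2 + 1) + 2^2 + 2 —bump→ 3^(3 + 1) + 3^3 + 3 = 111 —(−1)→ 110
110 —HB3→ 3^(3 + 1) + 3^3 + 2 —bump→ 4^(4 + 1) + 4^4 + 2 = 1282 —(−1)→ 1281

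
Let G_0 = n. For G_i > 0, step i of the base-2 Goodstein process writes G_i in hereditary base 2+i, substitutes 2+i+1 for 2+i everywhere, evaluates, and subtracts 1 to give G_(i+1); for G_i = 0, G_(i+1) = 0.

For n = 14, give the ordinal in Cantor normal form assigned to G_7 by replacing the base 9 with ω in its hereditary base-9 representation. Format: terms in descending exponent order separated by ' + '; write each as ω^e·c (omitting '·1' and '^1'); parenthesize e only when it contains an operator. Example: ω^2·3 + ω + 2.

G_0 = 14. HB_2(14) = 2^(2 + 1) + 2^2 + 2. Bump = 111. G_1 = 110.
G_1 = 110. HB_3(110) = 3^(3 + 1) + 3^3 + 2. Bump = 1282. G_2 = 1281.
G_2 = 1281. HB_4(1281) = 4^(4 + 1) + 4^4 + 1. Bump = 18751. G_3 = 18750.
G_3 = 18750. HB_5(18750) = 5^(5 + 1) + 5^5. Bump = 326592. G_4 = 326591.
G_4 = 326591. HB_6(326591) = 6^(6 + 1) + 5·6^5 + 5·6^4 + 5·6^3 + 5·6^2 + 5·6 + 5. Bump = 5862841. G_5 = 5862840.
G_5 = 5862840. HB_7(5862840) = 7^(7 + 1) + 5·7^5 + 5·7^4 + 5·7^3 + 5·7^2 + 5·7 + 4. Bump = 134404972. G_6 = 134404971.
G_6 = 134404971. HB_8(134404971) = 8^(8 + 1) + 5·8^5 + 5·8^4 + 5·8^3 + 5·8^2 + 5·8 + 3. Bump = 3487116549. G_7 = 3487116548.

ω^(ω + 1) + ω^5·5 + ω^4·5 + ω^3·5 + ω^2·5 + ω·5 + 2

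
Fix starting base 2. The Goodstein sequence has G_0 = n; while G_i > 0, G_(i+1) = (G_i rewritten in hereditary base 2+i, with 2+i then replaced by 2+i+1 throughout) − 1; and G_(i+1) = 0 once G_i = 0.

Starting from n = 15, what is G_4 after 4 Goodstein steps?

326593

15 —HB2→ 2^(2 + 1) + 2^2 + 2 + 1 —bump→ 3^(3 + 1) + 3^3 + 3 + 1 = 112 —(−1)→ 111
111 —HB3→ 3^(3 + 1) + 3^3 + 3 —bump→ 4^(4 + 1) + 4^4 + 4 = 1284 —(−1)→ 1283
1283 —HB4→ 4^(4 + 1) + 4^4 + 3 —bump→ 5^(5 + 1) + 5^5 + 3 = 18753 —(−1)→ 18752
18752 —HB5→ 5^(5 + 1) + 5^5 + 2 —bump→ 6^(6 + 1) + 6^6 + 2 = 326594 —(−1)→ 326593
326593 —HB6→ 6^(6 + 1) + 6^6 + 1 —bump→ 7^(7 + 1) + 7^7 + 1 = 6588345 —(−1)→ 6588344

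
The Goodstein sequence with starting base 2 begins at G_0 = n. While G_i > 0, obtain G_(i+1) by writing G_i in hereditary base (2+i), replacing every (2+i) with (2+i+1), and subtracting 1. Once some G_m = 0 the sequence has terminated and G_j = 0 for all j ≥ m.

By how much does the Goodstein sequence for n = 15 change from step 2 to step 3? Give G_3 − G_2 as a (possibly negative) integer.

(0) 15|_2 = 2^(2 + 1) + 2^2 + 2 + 1 ↦ 3^(3 + 1) + 3^3 + 3 + 1|_3 = 112 ⇒ 111
(1) 111|_3 = 3^(3 + 1) + 3^3 + 3 ↦ 4^(4 + 1) + 4^4 + 4|_4 = 1284 ⇒ 1283
(2) 1283|_4 = 4^(4 + 1) + 4^4 + 3 ↦ 5^(5 + 1) + 5^5 + 3|_5 = 18753 ⇒ 18752

17469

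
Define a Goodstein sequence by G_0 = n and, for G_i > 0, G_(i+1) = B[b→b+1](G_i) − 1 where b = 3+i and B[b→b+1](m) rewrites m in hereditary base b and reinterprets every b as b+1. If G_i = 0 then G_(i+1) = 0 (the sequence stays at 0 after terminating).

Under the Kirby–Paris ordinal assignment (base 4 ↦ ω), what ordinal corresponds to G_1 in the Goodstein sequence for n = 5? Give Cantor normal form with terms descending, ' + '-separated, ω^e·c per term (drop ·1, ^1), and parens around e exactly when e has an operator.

ω + 1

(0) 5|_3 = 3 + 2 ↦ 4 + 2|_4 = 6 ⇒ 5
(1) 5|_4 = 4 + 1 ↦ 5 + 1|_5 = 6 ⇒ 5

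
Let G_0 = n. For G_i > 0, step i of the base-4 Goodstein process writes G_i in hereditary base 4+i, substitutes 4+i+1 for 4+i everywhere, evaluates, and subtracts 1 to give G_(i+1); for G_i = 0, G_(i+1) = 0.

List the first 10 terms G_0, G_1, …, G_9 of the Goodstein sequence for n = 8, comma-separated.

8 —HB4→ 2·4 —bump→ 2·5 = 10 —(−1)→ 9
9 —HB5→ 5 + 4 —bump→ 6 + 4 = 10 —(−1)→ 9
9 —HB6→ 6 + 3 —bump→ 7 + 3 = 10 —(−1)→ 9
9 —HB7→ 7 + 2 —bump→ 8 + 2 = 10 —(−1)→ 9
9 —HB8→ 8 + 1 —bump→ 9 + 1 = 10 —(−1)→ 9
9 —HB9→ 9 —bump→ 10 = 10 —(−1)→ 9
9 —HB10→ 9 —bump→ 9 = 9 —(−1)→ 8
8 —HB11→ 8 —bump→ 8 = 8 —(−1)→ 7
7 —HB12→ 7 —bump→ 7 = 7 —(−1)→ 6

8, 9, 9, 9, 9, 9, 9, 8, 7, 6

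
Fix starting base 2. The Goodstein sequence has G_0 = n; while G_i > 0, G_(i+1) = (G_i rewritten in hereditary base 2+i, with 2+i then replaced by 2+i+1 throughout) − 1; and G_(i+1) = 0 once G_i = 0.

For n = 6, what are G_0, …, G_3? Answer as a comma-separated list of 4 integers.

6, 29, 257, 3125

base 2: 6 = 2^2 + 2; at 3: 3^3 + 3 = 30; next = 29
base 3: 29 = 3^3 + 2; at 4: 4^4 + 2 = 258; next = 257
base 4: 257 = 4^4 + 1; at 5: 5^5 + 1 = 3126; next = 3125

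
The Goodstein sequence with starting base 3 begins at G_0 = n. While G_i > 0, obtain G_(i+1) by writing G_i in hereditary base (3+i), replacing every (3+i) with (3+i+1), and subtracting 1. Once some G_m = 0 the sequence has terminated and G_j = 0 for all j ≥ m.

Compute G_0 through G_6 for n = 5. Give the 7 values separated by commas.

base 3: 5 = 3 + 2; at 4: 4 + 2 = 6; next = 5
base 4: 5 = 4 + 1; at 5: 5 + 1 = 6; next = 5
base 5: 5 = 5; at 6: 6 = 6; next = 5
base 6: 5 = 5; at 7: 5 = 5; next = 4
base 7: 4 = 4; at 8: 4 = 4; next = 3
base 8: 3 = 3; at 9: 3 = 3; next = 2

5, 5, 5, 5, 4, 3, 2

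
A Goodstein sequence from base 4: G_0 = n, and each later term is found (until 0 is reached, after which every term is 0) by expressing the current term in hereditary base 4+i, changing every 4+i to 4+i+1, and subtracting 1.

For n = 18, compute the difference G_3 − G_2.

G_0=18  [base 4] 4^2 + 2  →[4↦5]→  5^2 + 2 = 27  −1 ⇒ G_1=26
G_1=26  [base 5] 5^2 + 1  →[5↦6]→  6^2 + 1 = 37  −1 ⇒ G_2=36
G_2=36  [base 6] 6^2  →[6↦7]→  7^2 = 49  −1 ⇒ G_3=48

12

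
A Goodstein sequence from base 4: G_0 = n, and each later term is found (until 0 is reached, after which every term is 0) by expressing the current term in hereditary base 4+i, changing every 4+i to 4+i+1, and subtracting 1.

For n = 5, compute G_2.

5

(0) 5|_4 = 4 + 1 ↦ 5 + 1|_5 = 6 ⇒ 5
(1) 5|_5 = 5 ↦ 6|_6 = 6 ⇒ 5
(2) 5|_6 = 5 ↦ 5|_7 = 5 ⇒ 4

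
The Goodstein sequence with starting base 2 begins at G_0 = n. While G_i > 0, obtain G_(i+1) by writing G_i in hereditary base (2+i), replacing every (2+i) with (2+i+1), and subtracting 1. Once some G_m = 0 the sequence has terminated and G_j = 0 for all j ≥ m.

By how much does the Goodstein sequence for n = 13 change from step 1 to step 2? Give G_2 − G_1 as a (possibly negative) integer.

1171

G_0 = 13. HB_2(13) = 2^(2 + 1) + 2^2 + 1. Bump = 109. G_1 = 108.
G_1 = 108. HB_3(108) = 3^(3 + 1) + 3^3. Bump = 1280. G_2 = 1279.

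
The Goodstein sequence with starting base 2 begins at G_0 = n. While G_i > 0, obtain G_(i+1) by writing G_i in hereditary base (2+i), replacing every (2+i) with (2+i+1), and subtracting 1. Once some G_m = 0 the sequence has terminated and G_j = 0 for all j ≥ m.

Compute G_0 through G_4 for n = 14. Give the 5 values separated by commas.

14, 110, 1281, 18750, 326591

14 —HB2→ 2^(2 + 1) + 2^2 + 2 —bump→ 3^(3 + 1) + 3^3 + 3 = 111 —(−1)→ 110
110 —HB3→ 3^(3 + 1) + 3^3 + 2 —bump→ 4^(4 + 1) + 4^4 + 2 = 1282 —(−1)→ 1281
1281 —HB4→ 4^(4 + 1) + 4^4 + 1 —bump→ 5^(5 + 1) + 5^5 + 1 = 18751 —(−1)→ 18750
18750 —HB5→ 5^(5 + 1) + 5^5 —bump→ 6^(6 + 1) + 6^6 = 326592 —(−1)→ 326591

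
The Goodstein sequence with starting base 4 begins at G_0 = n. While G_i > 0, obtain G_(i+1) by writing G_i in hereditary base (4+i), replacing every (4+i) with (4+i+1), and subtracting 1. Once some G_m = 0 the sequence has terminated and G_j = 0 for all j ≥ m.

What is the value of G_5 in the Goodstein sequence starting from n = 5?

2

G_0=5  [base 4] 4 + 1  →[4↦5]→  5 + 1 = 6  −1 ⇒ G_1=5
G_1=5  [base 5] 5  →[5↦6]→  6 = 6  −1 ⇒ G_2=5
G_2=5  [base 6] 5  →[6↦7]→  5 = 5  −1 ⇒ G_3=4
G_3=4  [base 7] 4  →[7↦8]→  4 = 4  −1 ⇒ G_4=3
G_4=3  [base 8] 3  →[8↦9]→  3 = 3  −1 ⇒ G_5=2
G_5=2  [base 9] 2  →[9↦10]→  2 = 2  −1 ⇒ G_6=1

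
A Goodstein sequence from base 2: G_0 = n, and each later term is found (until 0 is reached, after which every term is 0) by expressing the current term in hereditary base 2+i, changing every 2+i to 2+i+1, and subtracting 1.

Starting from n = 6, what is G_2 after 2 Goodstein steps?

257

G_0=6  [base 2] 2^2 + 2  →[2↦3]→  3^3 + 3 = 30  −1 ⇒ G_1=29
G_1=29  [base 3] 3^3 + 2  →[3↦4]→  4^4 + 2 = 258  −1 ⇒ G_2=257
G_2=257  [base 4] 4^4 + 1  →[4↦5]→  5^5 + 1 = 3126  −1 ⇒ G_3=3125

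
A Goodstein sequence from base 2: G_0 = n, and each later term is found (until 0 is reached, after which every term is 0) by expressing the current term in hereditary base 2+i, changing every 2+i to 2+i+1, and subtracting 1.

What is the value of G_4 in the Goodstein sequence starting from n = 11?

11 —HB2→ 2^(2 + 1) + 2 + 1 —bump→ 3^(3 + 1) + 3 + 1 = 85 —(−1)→ 84
84 —HB3→ 3^(3 + 1) + 3 —bump→ 4^(4 + 1) + 4 = 1028 —(−1)→ 1027
1027 —HB4→ 4^(4 + 1) + 3 —bump→ 5^(5 + 1) + 3 = 15628 —(−1)→ 15627
15627 —HB5→ 5^(5 + 1) + 2 —bump→ 6^(6 + 1) + 2 = 279938 —(−1)→ 279937
279937 —HB6→ 6^(6 + 1) + 1 —bump→ 7^(7 + 1) + 1 = 5764802 —(−1)→ 5764801

279937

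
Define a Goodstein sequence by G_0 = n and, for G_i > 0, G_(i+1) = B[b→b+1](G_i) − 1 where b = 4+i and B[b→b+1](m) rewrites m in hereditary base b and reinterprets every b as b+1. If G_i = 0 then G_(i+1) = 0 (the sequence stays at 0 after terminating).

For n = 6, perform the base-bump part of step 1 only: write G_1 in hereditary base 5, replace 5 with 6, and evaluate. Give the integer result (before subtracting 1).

step 0: 6 = 4 + 2; sub 5 for 4: 5 + 2; = 7; G_1 = 7−1 = 6
step 1: 6 = 5 + 1; sub 6 for 5: 6 + 1; = 7; G_2 = 7−1 = 6

7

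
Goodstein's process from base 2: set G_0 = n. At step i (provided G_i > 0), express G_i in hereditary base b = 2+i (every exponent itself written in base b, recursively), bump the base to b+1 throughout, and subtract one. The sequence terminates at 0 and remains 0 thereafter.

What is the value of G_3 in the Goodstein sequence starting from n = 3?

(0) 3|_2 = 2 + 1 ↦ 3 + 1|_3 = 4 ⇒ 3
(1) 3|_3 = 3 ↦ 4|_4 = 4 ⇒ 3
(2) 3|_4 = 3 ↦ 3|_5 = 3 ⇒ 2

2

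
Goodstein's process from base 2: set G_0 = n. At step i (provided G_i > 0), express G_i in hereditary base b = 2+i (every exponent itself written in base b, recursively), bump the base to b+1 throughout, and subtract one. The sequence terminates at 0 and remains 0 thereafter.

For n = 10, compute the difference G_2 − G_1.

942

step 0: 10 = 2^(2 + 1) + 2; sub 3 for 2: 3^(3 + 1) + 3; = 84; G_1 = 84−1 = 83
step 1: 83 = 3^(3 + 1) + 2; sub 4 for 3: 4^(4 + 1) + 2; = 1026; G_2 = 1026−1 = 1025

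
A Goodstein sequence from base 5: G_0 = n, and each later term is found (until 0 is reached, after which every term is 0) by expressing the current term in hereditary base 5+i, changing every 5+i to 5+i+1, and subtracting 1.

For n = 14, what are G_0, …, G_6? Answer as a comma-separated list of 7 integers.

(0) 14|_5 = 2·5 + 4 ↦ 2·6 + 4|_6 = 16 ⇒ 15
(1) 15|_6 = 2·6 + 3 ↦ 2·7 + 3|_7 = 17 ⇒ 16
(2) 16|_7 = 2·7 + 2 ↦ 2·8 + 2|_8 = 18 ⇒ 17
(3) 17|_8 = 2·8 + 1 ↦ 2·9 + 1|_9 = 19 ⇒ 18
(4) 18|_9 = 2·9 ↦ 2·10|_10 = 20 ⇒ 19
(5) 19|_10 = 10 + 9 ↦ 11 + 9|_11 = 20 ⇒ 19

14, 15, 16, 17, 18, 19, 19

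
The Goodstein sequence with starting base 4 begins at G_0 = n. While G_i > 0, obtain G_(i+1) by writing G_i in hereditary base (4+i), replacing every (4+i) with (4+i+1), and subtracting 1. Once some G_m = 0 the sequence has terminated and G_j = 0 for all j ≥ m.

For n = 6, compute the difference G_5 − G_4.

step 0: 6 = 4 + 2; sub 5 for 4: 5 + 2; = 7; G_1 = 7−1 = 6
step 1: 6 = 5 + 1; sub 6 for 5: 6 + 1; = 7; G_2 = 7−1 = 6
step 2: 6 = 6; sub 7 for 6: 7; = 7; G_3 = 7−1 = 6
step 3: 6 = 6; sub 8 for 7: 6; = 6; G_4 = 6−1 = 5
step 4: 5 = 5; sub 9 for 8: 5; = 5; G_5 = 5−1 = 4

-1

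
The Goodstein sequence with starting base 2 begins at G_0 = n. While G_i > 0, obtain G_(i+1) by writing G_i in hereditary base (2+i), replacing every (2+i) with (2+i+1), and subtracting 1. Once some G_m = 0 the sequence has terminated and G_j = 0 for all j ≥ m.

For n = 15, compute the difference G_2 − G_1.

15 —HB2→ 2^(2 + 1) + 2^2 + 2 + 1 —bump→ 3^(3 + 1) + 3^3 + 3 + 1 = 112 —(−1)→ 111
111 —HB3→ 3^(3 + 1) + 3^3 + 3 —bump→ 4^(4 + 1) + 4^4 + 4 = 1284 —(−1)→ 1283

1172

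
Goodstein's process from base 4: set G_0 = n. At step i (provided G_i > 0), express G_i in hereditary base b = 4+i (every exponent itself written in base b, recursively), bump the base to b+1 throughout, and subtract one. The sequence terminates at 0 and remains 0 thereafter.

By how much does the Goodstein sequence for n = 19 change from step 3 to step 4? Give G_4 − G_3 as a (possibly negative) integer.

(0) 19|_4 = 4^2 + 3 ↦ 5^2 + 3|_5 = 28 ⇒ 27
(1) 27|_5 = 5^2 + 2 ↦ 6^2 + 2|_6 = 38 ⇒ 37
(2) 37|_6 = 6^2 + 1 ↦ 7^2 + 1|_7 = 50 ⇒ 49
(3) 49|_7 = 7^2 ↦ 8^2|_8 = 64 ⇒ 63

14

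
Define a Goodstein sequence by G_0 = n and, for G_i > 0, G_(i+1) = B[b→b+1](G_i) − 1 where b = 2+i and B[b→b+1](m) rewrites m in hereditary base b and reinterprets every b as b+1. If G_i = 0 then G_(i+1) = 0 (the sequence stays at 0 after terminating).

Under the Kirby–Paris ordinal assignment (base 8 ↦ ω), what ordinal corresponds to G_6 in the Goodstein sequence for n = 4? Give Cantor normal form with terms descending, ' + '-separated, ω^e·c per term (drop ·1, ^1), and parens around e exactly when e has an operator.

G_0=4  [base 2] 2^2  →[2↦3]→  3^3 = 27  −1 ⇒ G_1=26
G_1=26  [base 3] 2·3^2 + 2·3 + 2  →[3↦4]→  2·4^2 + 2·4 + 2 = 42  −1 ⇒ G_2=41
G_2=41  [base 4] 2·4^2 + 2·4 + 1  →[4↦5]→  2·5^2 + 2·5 + 1 = 61  −1 ⇒ G_3=60
G_3=60  [base 5] 2·5^2 + 2·5  →[5↦6]→  2·6^2 + 2·6 = 84  −1 ⇒ G_4=83
G_4=83  [base 6] 2·6^2 + 6 + 5  →[6↦7]→  2·7^2 + 7 + 5 = 110  −1 ⇒ G_5=109
G_5=109  [base 7] 2·7^2 + 7 + 4  →[7↦8]→  2·8^2 + 8 + 4 = 140  −1 ⇒ G_6=139
G_6=139  [base 8] 2·8^2 + 8 + 3  →[8↦9]→  2·9^2 + 9 + 3 = 174  −1 ⇒ G_7=173

ω^2·2 + ω + 3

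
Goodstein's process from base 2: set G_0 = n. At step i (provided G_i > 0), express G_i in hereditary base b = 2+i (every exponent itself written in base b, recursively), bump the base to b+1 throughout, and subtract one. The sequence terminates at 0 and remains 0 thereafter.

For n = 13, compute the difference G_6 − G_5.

step 0: 13 = 2^(2 + 1) + 2^2 + 1; sub 3 for 2: 3^(3 + 1) + 3^3 + 1; = 109; G_1 = 109−1 = 108
step 1: 108 = 3^(3 + 1) + 3^3; sub 4 for 3: 4^(4 + 1) + 4^4; = 1280; G_2 = 1280−1 = 1279
step 2: 1279 = 4^(4 + 1) + 3·4^3 + 3·4^2 + 3·4 + 3; sub 5 for 4: 5^(5 + 1) + 3·5^3 + 3·5^2 + 3·5 + 3; = 16093; G_3 = 16093−1 = 16092
step 3: 16092 = 5^(5 + 1) + 3·5^3 + 3·5^2 + 3·5 + 2; sub 6 for 5: 6^(6 + 1) + 3·6^3 + 3·6^2 + 3·6 + 2; = 280712; G_4 = 280712−1 = 280711
step 4: 280711 = 6^(6 + 1) + 3·6^3 + 3·6^2 + 3·6 + 1; sub 7 for 6: 7^(7 + 1) + 3·7^3 + 3·7^2 + 3·7 + 1; = 5765999; G_5 = 5765999−1 = 5765998
step 5: 5765998 = 7^(7 + 1) + 3·7^3 + 3·7^2 + 3·7; sub 8 for 7: 8^(8 + 1) + 3·8^3 + 3·8^2 + 3·8; = 134219480; G_6 = 134219480−1 = 134219479

128453481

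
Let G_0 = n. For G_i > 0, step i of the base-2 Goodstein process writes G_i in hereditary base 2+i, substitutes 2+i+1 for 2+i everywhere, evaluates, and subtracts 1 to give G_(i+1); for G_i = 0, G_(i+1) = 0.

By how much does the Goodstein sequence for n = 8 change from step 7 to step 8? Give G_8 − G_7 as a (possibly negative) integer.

19225159060

G_0 = 8. HB_2(8) = 2^(2 + 1). Bump = 81. G_1 = 80.
G_1 = 80. HB_3(80) = 2·3^3 + 2·3^2 + 2·3 + 2. Bump = 554. G_2 = 553.
G_2 = 553. HB_4(553) = 2·4^4 + 2·4^2 + 2·4 + 1. Bump = 6311. G_3 = 6310.
G_3 = 6310. HB_5(6310) = 2·5^5 + 2·5^2 + 2·5. Bump = 93396. G_4 = 93395.
G_4 = 93395. HB_6(93395) = 2·6^6 + 2·6^2 + 6 + 5. Bump = 1647196. G_5 = 1647195.
G_5 = 1647195. HB_7(1647195) = 2·7^7 + 2·7^2 + 7 + 4. Bump = 33554572. G_6 = 33554571.
G_6 = 33554571. HB_8(33554571) = 2·8^8 + 2·8^2 + 8 + 3. Bump = 774841152. G_7 = 774841151.
G_7 = 774841151. HB_9(774841151) = 2·9^9 + 2·9^2 + 9 + 2. Bump = 20000000212. G_8 = 20000000211.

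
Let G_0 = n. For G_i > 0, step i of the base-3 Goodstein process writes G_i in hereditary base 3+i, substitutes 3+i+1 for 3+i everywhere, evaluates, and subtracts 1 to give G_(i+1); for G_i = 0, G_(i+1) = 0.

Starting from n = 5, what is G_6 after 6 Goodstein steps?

2

(0) 5|_3 = 3 + 2 ↦ 4 + 2|_4 = 6 ⇒ 5
(1) 5|_4 = 4 + 1 ↦ 5 + 1|_5 = 6 ⇒ 5
(2) 5|_5 = 5 ↦ 6|_6 = 6 ⇒ 5
(3) 5|_6 = 5 ↦ 5|_7 = 5 ⇒ 4
(4) 4|_7 = 4 ↦ 4|_8 = 4 ⇒ 3
(5) 3|_8 = 3 ↦ 3|_9 = 3 ⇒ 2
(6) 2|_9 = 2 ↦ 2|_10 = 2 ⇒ 1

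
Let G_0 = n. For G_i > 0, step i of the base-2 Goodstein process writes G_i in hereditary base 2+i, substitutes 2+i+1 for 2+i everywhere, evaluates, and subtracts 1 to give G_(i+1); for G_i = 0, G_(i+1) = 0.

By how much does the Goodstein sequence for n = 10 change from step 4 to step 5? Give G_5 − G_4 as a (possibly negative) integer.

[0] 10 ≡ 2^(2 + 1) + 2 (base 2). Lift 3: 84. −1: 83.
[1] 83 ≡ 3^(3 + 1) + 2 (base 3). Lift 4: 1026. −1: 1025.
[2] 1025 ≡ 4^(4 + 1) + 1 (base 4). Lift 5: 15626. −1: 15625.
[3] 15625 ≡ 5^(5 + 1) (base 5). Lift 6: 279936. −1: 279935.
[4] 279935 ≡ 5·6^6 + 5·6^5 + 5·6^4 + 5·6^3 + 5·6^2 + 5·6 + 5 (base 6). Lift 7: 4215755. −1: 4215754.

3935819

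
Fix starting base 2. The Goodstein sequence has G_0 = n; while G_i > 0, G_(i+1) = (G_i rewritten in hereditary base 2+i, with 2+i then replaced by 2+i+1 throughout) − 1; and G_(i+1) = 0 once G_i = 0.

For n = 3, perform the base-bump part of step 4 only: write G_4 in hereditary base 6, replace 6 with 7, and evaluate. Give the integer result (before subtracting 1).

1

G_0=3  [base 2] 2 + 1  →[2↦3]→  3 + 1 = 4  −1 ⇒ G_1=3
G_1=3  [base 3] 3  →[3↦4]→  4 = 4  −1 ⇒ G_2=3
G_2=3  [base 4] 3  →[4↦5]→  3 = 3  −1 ⇒ G_3=2
G_3=2  [base 5] 2  →[5↦6]→  2 = 2  −1 ⇒ G_4=1
G_4=1  [base 6] 1  →[6↦7]→  1 = 1  −1 ⇒ G_5=0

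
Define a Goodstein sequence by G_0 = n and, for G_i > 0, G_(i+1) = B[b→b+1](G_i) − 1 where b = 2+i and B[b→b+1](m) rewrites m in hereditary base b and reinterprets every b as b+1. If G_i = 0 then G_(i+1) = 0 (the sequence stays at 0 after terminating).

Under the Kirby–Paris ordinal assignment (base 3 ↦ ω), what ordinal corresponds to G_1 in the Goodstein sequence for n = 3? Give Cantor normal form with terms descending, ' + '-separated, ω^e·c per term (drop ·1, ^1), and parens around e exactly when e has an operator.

ω

G_0 = 3. HB_2(3) = 2 + 1. Bump = 4. G_1 = 3.
G_1 = 3. HB_3(3) = 3. Bump = 4. G_2 = 3.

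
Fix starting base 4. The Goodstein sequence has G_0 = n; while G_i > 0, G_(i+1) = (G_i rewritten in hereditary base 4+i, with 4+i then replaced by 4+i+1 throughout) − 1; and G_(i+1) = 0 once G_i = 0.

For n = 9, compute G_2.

i=0: 9 = 2·4 + 1 (b=4); 4→5: 2·5 + 1 = 11; 11−1 = 10
i=1: 10 = 2·5 (b=5); 5→6: 2·6 = 12; 12−1 = 11
i=2: 11 = 6 + 5 (b=6); 6→7: 7 + 5 = 12; 12−1 = 11

11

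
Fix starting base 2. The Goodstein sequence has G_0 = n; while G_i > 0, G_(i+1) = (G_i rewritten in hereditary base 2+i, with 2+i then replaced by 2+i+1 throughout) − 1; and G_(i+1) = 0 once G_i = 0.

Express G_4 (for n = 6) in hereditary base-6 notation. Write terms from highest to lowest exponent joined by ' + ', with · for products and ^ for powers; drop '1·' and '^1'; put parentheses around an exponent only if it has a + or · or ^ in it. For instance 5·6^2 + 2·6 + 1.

5·6^5 + 5·6^4 + 5·6^3 + 5·6^2 + 5·6 + 5

[0] 6 ≡ 2^2 + 2 (base 2). Lift 3: 30. −1: 29.
[1] 29 ≡ 3^3 + 2 (base 3). Lift 4: 258. −1: 257.
[2] 257 ≡ 4^4 + 1 (base 4). Lift 5: 3126. −1: 3125.
[3] 3125 ≡ 5^5 (base 5). Lift 6: 46656. −1: 46655.
[4] 46655 ≡ 5·6^5 + 5·6^4 + 5·6^3 + 5·6^2 + 5·6 + 5 (base 6). Lift 7: 98040. −1: 98039.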